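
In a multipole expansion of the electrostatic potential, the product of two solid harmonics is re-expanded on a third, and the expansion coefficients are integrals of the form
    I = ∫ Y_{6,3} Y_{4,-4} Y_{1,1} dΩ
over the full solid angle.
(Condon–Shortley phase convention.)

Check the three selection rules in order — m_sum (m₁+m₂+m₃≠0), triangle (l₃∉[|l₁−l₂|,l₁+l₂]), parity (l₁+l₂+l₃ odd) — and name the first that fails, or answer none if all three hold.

triangle

azimuthal sum: 3 − 4 + 1 = 0  ✓
l₃ must lie in [2,10]; have l₃=1  ✗
L = 6 + 4 + 1 = 11 (odd)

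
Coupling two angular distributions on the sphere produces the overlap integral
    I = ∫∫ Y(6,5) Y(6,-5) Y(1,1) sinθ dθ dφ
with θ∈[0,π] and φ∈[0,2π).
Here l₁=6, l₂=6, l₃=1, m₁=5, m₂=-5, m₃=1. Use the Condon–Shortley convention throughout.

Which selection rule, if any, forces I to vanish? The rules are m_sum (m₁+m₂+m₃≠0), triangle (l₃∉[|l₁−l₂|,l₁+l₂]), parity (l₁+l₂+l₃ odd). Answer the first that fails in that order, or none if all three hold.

m_sum

Σmᵢ = 1  ✗
l₃∈[|l₁−l₂|,l₁+l₂]=[0,12], have l₃=1
Σlᵢ = 13 ⇒ odd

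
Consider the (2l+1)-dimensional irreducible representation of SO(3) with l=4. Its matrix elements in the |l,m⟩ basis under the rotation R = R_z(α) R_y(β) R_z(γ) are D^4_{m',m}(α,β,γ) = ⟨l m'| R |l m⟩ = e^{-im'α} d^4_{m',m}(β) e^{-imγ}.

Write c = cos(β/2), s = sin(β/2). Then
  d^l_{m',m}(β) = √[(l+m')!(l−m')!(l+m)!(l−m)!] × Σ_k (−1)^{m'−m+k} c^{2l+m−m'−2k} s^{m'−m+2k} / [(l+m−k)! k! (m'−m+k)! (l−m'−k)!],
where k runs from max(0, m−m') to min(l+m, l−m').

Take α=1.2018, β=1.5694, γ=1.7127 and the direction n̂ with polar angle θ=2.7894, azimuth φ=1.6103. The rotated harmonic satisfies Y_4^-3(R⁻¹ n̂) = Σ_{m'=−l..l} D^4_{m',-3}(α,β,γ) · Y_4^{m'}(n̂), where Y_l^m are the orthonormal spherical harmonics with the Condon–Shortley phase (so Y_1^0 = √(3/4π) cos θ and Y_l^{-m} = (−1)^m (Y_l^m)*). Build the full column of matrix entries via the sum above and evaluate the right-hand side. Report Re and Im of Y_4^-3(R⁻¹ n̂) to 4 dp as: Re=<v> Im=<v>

Need the full column D^4_{m',-3} for m'=−4..4 at α=1.2018, β=1.5694, γ=1.7127.
cos(β/2)=0.707600, sin(β/2)=0.706613
d^4_{-4,-3}: single k=1 term ⇒ +0.177518;  D = -0.154008-0.088286i
d^4_{-3,-3}: k∈[0..1] ⇒ +0.062850 -0.438722 = -0.375872;  D = +0.291966-0.236719i
d^4_{-2,-3}: k∈[0..1] ⇒ -0.234834 +0.702538 = +0.467704;  D = +0.143693+0.445084i
d^4_{-1,-3}: k∈[0..1] ⇒ +0.497464 -0.826794 = -0.329330;  D = -0.328801-0.018668i
d^4_{0,-3}: k∈[0..1] ⇒ -0.740540 +0.738475 = -0.002065;  D = -0.000853+0.001881i
d^4_{1,-3}: k∈[0..1] ⇒ +0.826794 -0.494693 = +0.332101;  D = -0.232635-0.237007i
d^4_{2,-3}: k∈[0..1] ⇒ -0.700579 +0.232875 = -0.467704;  D = +0.429481-0.185183i
d^4_{3,-3}: k∈[0..1] ⇒ +0.436278 -0.062152 = +0.374127;  D = +0.014249+0.373855i
d^4_{4,-3}: single k=0 term ⇒ -0.176037;  D = -0.166487-0.057193i
Y_4^{m'}(θ=2.7894,φ=1.6103) and Σ D·Y over m':
  (-0.1540-0.0883i)·(+0.0062-0.0010i)  (+0.2920-0.2367i)·(-0.0057-0.0479i)  (+0.1437+0.4451i)·(-0.2050+0.0162i)  (-0.3288-0.0187i)·(+0.0192+0.4847i)  (-0.0009+0.0019i)·(+0.3952+0.0000i)  (-0.2326-0.2370i)·(-0.0192+0.4847i)  (+0.4295-0.1852i)·(-0.2050-0.0162i)  (+0.0142+0.3739i)·(+0.0057-0.0479i)  (-0.1665-0.0572i)·(+0.0062+0.0010i)
Y_4^-3(R⁻¹ n̂) = -0.003030-0.337248i

Re=-0.0030 Im=-0.3372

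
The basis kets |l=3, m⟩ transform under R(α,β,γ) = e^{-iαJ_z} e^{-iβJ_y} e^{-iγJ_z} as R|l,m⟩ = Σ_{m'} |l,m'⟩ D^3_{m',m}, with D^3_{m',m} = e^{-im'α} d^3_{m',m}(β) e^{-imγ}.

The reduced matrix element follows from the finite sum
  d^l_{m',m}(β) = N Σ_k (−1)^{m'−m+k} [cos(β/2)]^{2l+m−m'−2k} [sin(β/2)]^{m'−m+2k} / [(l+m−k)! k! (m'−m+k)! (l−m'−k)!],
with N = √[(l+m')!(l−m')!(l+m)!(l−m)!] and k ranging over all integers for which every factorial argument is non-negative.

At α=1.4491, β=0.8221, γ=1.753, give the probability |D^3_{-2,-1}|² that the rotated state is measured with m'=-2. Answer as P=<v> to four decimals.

Split into d^3_{-2,-1}(β=0.8221) × two z-phases.
c=cos(0.822100/2)=0.916702, s=sin(0.822100/2)=0.399572; N=√[1·120·2·24]=75.894664
k: max(0,(-1)−(-2))=1 … min(3+(-1),3−(-2))=2
  k=1: (−1)^0·75.8947/(24)·0.9167^5·0.3996^1 = +0.817966
  k=2: (−1)^1·75.8947/(12)·0.9167^3·0.3996^3 = -0.310813
d^3_{-2,-1}(0.8221) = +0.817966 -0.310813 = +0.507153
|D^3_{-2,-1}|² = |d^3_{-2,-1}(β)|² = (+0.507153)² = 0.257204 (the z-rotation phases have unit modulus)

P=0.2572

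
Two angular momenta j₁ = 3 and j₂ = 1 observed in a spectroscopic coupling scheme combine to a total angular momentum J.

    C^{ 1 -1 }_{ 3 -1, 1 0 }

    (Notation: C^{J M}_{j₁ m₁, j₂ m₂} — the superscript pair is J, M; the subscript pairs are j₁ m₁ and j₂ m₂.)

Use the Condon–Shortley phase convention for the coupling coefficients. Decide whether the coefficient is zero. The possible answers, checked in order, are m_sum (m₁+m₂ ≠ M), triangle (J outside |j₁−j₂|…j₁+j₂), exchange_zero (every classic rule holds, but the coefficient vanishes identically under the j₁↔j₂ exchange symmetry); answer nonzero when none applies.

triangle

m-sum: m₁+m₂ = -1+0 = -1, M = -1  ✓
triangle: need |j₁−j₂| ≤ J ≤ j₁+j₂, i.e. J ∈ [2, 4]; J = 1 is outside ✗ ⇒ coefficient is 0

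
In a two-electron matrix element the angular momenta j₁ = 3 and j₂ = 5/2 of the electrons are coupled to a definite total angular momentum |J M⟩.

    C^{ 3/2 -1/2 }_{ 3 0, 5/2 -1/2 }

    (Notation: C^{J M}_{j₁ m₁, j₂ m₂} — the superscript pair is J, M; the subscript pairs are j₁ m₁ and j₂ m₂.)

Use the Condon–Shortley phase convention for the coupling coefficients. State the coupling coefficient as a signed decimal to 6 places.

+√(4/35) = +0.338062

j₁+j₂−J=4  J+j₁−j₂=2  J−j₁+j₂=1  j₁+j₂+J+1=8
(j₁±m₁, j₂±m₂, J±M) = (3,3,2,3,1,2)
P² = 144/35
sum k=1..2:
  [1] −1/12 = -1/12
  [2] +1/4 = 1/4
S = 1/6
C² = P²·S² = 4/35 ; C = +0.338062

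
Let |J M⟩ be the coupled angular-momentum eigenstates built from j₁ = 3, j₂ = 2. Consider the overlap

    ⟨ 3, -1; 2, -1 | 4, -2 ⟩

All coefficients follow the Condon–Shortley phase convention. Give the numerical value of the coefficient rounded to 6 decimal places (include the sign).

j₁+j₂−J=1  J+j₁−j₂=5  J−j₁+j₂=3  j₁+j₂+J+1=10
(j₁±m₁, j₂±m₂, J±M) = (2,4,1,3,2,6)
P² = 5184/7
sum k=0..1:
  [0] +1/48 = 1/48
  [1] −1/72 = -1/72
S = 1/144
C² = P²·S² = 1/28 ; C = +0.188982

+0.188982  (= +√(1/28))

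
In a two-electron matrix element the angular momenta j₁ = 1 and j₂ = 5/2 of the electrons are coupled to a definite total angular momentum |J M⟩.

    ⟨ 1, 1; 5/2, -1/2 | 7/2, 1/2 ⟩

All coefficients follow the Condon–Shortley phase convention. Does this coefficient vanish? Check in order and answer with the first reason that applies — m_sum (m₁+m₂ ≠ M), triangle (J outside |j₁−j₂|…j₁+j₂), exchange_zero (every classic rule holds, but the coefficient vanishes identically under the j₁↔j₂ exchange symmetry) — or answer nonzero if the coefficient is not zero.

nonzero

m-sum: m₁+m₂ = 1+(-1/2) = 1/2, M = 1/2  ✓
triangle: |j₁−j₂| = 3/2 ≤ J = 7/2 ≤ j₁+j₂ = 7/2  ✓
exchange: j₁≠j₂ or m₁≠m₂ — the exchange symmetry imposes no constraint here
value check: CG = +√(2/7) = +0.534522 ≠ 0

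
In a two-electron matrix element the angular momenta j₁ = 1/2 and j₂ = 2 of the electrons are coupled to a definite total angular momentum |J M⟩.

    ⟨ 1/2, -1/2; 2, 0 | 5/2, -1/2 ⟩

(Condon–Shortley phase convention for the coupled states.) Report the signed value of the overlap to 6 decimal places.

+√(3/5) ≈ +0.774597

√[6·0!1!4!/6! · 0!1!2!2!2!3!] = √(48/5)
  +(−1)^0/∏(0,0,1,2,0,2)! = 1/4  (running 1/4)
⟨..|..⟩ = √(48/5)·(1/4) = +0.774597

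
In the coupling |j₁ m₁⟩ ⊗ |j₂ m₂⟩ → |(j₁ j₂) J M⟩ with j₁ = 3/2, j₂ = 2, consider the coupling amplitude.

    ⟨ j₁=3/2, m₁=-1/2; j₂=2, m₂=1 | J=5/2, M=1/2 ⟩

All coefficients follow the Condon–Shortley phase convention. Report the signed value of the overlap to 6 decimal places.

−√(5/14) = -0.597614

j₁+j₂−J=1  J+j₁−j₂=2  J−j₁+j₂=3  j₁+j₂+J+1=7
(j₁±m₁, j₂±m₂, J±M) = (1,2,3,1,3,2)
P² = 72/35
sum k=0..1:
  [0] +1/12 = 1/12
  [1] −1/2 = -1/2
S = -5/12
C² = P²·S² = 5/14 ; C = -0.597614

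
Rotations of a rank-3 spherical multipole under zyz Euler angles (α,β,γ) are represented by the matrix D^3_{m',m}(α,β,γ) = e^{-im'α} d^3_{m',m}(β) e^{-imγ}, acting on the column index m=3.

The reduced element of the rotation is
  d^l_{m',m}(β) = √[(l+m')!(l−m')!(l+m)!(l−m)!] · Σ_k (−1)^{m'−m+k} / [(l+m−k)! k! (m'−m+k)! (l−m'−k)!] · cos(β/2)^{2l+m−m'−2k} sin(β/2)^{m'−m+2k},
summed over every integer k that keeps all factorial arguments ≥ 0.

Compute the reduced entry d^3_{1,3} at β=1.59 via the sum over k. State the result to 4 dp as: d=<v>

d^3_{1,3}(β=1.5900) via the finite sum:
Half-angle: c=0.700285, s=0.713864. N=√(24·2·720·1)=185.903201
Admissible k: 2..2 (factorial args all ≥0)
  k=2: (−1)^0·185.9032/(48)·0.7003^4·0.7139^2 = +0.474651
d^3_{1,3}(1.5900) = +0.474651

d=0.4747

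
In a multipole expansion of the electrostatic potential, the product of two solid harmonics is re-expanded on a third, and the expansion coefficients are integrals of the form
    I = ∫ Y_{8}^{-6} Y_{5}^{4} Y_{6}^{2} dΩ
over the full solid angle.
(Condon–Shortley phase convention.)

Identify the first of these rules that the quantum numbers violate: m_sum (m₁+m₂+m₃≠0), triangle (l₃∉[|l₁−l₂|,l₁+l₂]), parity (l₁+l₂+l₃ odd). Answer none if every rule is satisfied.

parity

m₁+m₂+m₃ = -6 + 4 + 2 = 0  ✓
triangle: |8−5|=3 ≤ l₃=6 ≤ 8+5=13  ✓
parity: l₁+l₂+l₃ = 19 is odd  ✗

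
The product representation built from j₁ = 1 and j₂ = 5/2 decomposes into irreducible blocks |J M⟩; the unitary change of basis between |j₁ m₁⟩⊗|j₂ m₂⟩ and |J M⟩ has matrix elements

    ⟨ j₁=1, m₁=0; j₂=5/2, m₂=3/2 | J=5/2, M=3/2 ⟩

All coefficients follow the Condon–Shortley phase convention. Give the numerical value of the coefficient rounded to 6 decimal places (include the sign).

j₁+j₂−J=1  J+j₁−j₂=1  J−j₁+j₂=4  j₁+j₂+J+1=7
(j₁±m₁, j₂±m₂, J±M) = (1,1,4,1,4,1)
P² = 576/35
sum k=0..1:
  [0] +1/24 = 1/24
  [1] −1/6 = -1/6
S = -1/8
C² = P²·S² = 9/35 ; C = -0.507093

-0.507093  (= −√(9/35))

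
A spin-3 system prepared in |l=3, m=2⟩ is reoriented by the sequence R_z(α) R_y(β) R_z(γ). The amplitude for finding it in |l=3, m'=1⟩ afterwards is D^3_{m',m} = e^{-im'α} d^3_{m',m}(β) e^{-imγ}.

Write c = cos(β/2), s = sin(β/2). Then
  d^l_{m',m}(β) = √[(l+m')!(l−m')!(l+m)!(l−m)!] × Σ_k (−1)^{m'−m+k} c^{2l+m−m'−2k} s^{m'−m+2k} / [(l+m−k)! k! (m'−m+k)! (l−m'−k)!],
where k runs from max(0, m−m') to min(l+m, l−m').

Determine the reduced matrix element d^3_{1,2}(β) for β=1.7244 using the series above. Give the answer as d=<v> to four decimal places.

d=-0.4827

d^3_{1,2}(β=1.7244) via the finite sum:
With c≡cos(β/2)=0.650769 and s≡sin(β/2)=0.759276, N=[24·2·120·1]^{1/2}=75.894664
The bounds max(0,m−m')=1 and min(l+m,l−m')=2 give 2 terms
  k=1: (−1)^0·75.8947/(24)·0.6508^5·0.7593^1 = +0.280242
  k=2: (−1)^1·75.8947/(12)·0.6508^3·0.7593^3 = -0.762973
d^3_{1,2}(1.7244) = +0.280242 -0.762973 = -0.482731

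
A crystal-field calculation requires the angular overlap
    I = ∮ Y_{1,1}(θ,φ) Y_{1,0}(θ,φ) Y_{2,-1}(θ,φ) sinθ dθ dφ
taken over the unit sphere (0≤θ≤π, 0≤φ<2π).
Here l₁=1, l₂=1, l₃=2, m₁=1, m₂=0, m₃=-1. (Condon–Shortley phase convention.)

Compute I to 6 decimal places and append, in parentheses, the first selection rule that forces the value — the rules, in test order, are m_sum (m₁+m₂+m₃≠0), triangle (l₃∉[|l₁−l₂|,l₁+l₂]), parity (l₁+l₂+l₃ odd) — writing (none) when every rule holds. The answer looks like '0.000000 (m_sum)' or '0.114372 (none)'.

-0.218510 (none)

Checks pass: Σm=0; 4 even; l₃=2∈[0,2].
(2·1+1)(2·1+1)(2·2+1) = 45
Δ: 0! 2! 2! / 5! → 1/30
sum: t=0:+1/1 = 1/1
3j²(1 1 2; 0 0 0) = Δ·Π!·Σ² = 2/15  (sign +1)
sum: t=0:+1/2 = 1/2
3j²(1 1 2; 1 0 -1) = Δ·Π!·Σ² = 1/10  (sign -1)
combine: 4πI² = 45·2/15·1/10 = 3/5
take √, sign -1: I = -0.21850969
No selection rule forces the value: the integral is nonzero (none).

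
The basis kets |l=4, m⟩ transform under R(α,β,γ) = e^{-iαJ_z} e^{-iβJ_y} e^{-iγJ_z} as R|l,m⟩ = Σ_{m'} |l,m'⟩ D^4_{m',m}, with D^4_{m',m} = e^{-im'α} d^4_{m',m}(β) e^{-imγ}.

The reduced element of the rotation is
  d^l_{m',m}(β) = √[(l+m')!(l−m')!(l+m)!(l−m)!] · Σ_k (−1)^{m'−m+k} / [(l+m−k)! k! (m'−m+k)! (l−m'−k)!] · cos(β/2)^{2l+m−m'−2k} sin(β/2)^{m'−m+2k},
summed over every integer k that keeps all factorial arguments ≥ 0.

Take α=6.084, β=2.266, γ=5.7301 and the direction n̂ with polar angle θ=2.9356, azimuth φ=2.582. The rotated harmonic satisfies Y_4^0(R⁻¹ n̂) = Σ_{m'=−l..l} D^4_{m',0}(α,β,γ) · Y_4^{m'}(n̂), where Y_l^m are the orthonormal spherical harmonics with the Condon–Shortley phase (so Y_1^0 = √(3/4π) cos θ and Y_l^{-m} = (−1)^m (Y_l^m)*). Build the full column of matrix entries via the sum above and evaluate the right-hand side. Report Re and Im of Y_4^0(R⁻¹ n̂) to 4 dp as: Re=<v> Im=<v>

Need the full column D^4_{m',0} for m'=−4..4 at α=6.0840, β=2.2660, γ=5.7301.
cos(β/2)=0.423945, sin(β/2)=0.905688
d^4_{-4,0}: single k=4 term ⇒ +0.181845;  D = +0.127117-0.130034i
d^4_{-3,0}: k∈[3..4] ⇒ +0.120378 -0.549395 = -0.429017;  D = -0.354674+0.241375i
d^4_{-2,0}: k∈[2..4] ⇒ +0.045179 -0.549846 +0.941047 = +0.436380;  D = +0.402209-0.169279i
d^4_{-1,0}: k∈[1..4] ⇒ +0.009969 -0.272991 +1.245911 -0.947709 = +0.035181;  D = +0.034485-0.006961i
d^4_{0,0}: k∈[0..4] ⇒ +0.001043 -0.076196 +0.782445 -1.587122 +0.452720 = -0.427110;  D = -0.427110+0.000000i
d^4_{1,0}: k∈[0..3] ⇒ -0.009969 +0.272991 -1.245911 +0.947709 = -0.035181;  D = -0.034485-0.006961i
d^4_{2,0}: k∈[0..2] ⇒ +0.045179 -0.549846 +0.941047 = +0.436380;  D = +0.402209+0.169279i
d^4_{3,0}: k∈[0..1] ⇒ -0.120378 +0.549395 = +0.429017;  D = +0.354674+0.241375i
d^4_{4,0}: single k=0 term ⇒ +0.181845;  D = +0.127117+0.130034i
Y_4^{m'}(θ=2.9356,φ=2.582) and Σ D·Y over m':
  (+0.1271-0.1300i)·(-0.0005+0.0006i)  (-0.3547+0.2414i)·(-0.0011+0.0104i)  (+0.4022-0.1693i)·(+0.0349+0.0719i)  (+0.0345-0.0070i)·(+0.2976+0.1864i)  (-0.4271+0.0000i)·(+0.6757+0.0000i)  (-0.0345-0.0070i)·(-0.2976+0.1864i)  (+0.4022+0.1693i)·(+0.0349-0.0719i)  (+0.3547+0.2414i)·(+0.0011+0.0104i)  (+0.1271+0.1300i)·(-0.0005-0.0006i)
Y_4^0(R⁻¹ n̂) = -0.217319+0.000000i

Re=-0.2173 Im=0.0000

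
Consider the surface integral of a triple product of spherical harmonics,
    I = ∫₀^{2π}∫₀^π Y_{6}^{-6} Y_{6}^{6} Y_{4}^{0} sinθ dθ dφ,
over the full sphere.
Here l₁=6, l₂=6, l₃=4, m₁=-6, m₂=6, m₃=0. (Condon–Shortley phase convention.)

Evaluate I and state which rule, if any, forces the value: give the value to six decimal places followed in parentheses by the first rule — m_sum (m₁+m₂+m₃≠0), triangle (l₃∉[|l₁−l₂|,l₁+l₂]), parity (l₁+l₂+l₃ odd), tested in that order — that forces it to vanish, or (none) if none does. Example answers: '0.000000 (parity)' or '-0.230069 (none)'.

m-sum 0 ✓  L=16 even ✓  0≤4≤12 ✓
Π(2lᵢ+1) = 13×13×9 = 1521
triangle coeff Δ(6,6,4) = 1/15315300
Σ_t [2,6]: t=2:+1/829440 t=3:−1/25920 t=4:+1/9216 t=5:−1/25920 t=6:+1/829440 = 7/207360
(3j)²=28/2431 [(6 6 4; 0 0 0)], sign=+1
Σ_t [8,8]: t=8:+1/23224320 = 1/23224320
(3j)²=99/6188 [(6 6 4; -6 6 0)], sign=+1
⇒ 4πI² = 81/289
I = (+1)√(81/289/(4π)) = 0.14934430
No selection rule forces the value: the integral is nonzero (none).

0.149344 (none)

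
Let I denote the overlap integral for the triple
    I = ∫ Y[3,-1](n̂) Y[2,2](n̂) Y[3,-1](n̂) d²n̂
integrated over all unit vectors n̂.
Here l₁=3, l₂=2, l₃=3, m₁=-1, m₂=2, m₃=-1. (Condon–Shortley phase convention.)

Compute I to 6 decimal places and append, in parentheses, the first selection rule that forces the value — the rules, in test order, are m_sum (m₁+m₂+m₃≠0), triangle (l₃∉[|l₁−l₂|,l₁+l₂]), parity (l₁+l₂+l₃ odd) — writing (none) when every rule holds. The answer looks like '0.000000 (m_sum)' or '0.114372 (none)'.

Checks pass: Σm=0; 8 even; l₃=3∈[1,5].
(2·3+1)(2·2+1)(2·3+1) = 245
Δ: 2! 4! 2! / 9! → 1/3780
sum: t=0:+1/24 t=1:−1/4 t=2:+1/24 = -1/6
3j²(3 2 3; 0 0 0) = Δ·Π!·Σ² = 4/105  (sign +1)
sum: t=2:+1/16 = 1/16
3j²(3 2 3; -1 2 -1) = Δ·Π!·Σ² = 2/35  (sign +1)
combine: 4πI² = 245·4/105·2/35 = 8/15
take √, sign +1: I = 0.20601291
No selection rule forces the value: the integral is nonzero (none).

0.206013 (none)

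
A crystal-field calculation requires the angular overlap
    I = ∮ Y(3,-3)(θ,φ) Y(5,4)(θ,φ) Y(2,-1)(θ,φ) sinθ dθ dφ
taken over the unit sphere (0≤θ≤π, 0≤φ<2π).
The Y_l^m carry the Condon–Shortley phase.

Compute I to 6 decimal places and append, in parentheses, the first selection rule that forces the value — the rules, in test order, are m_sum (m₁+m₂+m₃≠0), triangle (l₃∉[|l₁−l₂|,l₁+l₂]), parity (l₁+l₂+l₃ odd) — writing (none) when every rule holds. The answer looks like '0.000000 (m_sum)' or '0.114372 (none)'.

0.219610 (none)

m-sum 0 ✓  L=10 even ✓  2≤2≤8 ✓
Π(2lᵢ+1) = 7×11×5 = 385
triangle coeff Δ(3,5,2) = 1/2310
Σ_t [3,3]: t=3:−1/144 = -1/144
(3j)²=10/231 [(3 5 2; 0 0 0)], sign=-1
Σ_t [6,6]: t=6:+1/4320 = 1/4320
(3j)²=2/55 [(3 5 2; -3 4 -1)], sign=-1
⇒ 4πI² = 20/33
I = (+1)√(20/33/(4π)) = 0.21961050
No selection rule forces the value: the integral is nonzero (none).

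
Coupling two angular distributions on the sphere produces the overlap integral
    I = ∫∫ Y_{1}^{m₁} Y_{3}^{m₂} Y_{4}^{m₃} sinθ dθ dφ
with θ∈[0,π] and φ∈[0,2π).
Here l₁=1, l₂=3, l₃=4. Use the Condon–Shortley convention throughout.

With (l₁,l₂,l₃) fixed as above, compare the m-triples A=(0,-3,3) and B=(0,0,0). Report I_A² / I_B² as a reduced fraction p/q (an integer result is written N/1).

7/16

l's match ⇒ only the (l;m) 3-j factors differ between A and B.
A: triangle coeff Δ(1,3,4) = 1/252; Σ_t [0,0]: t=0:+1/720 = 1/720; (3j)²=1/36 [(1 3 4; 0 -3 3)], sign=-1
B: triangle coeff Δ(1,3,4) = 1/252; Σ_t [0,0]: t=0:+1/36 = 1/36; (3j)²=4/63 [(1 3 4; 0 0 0)], sign=+1
I_A²/I_B² = (1/36)/(4/63) = 7/16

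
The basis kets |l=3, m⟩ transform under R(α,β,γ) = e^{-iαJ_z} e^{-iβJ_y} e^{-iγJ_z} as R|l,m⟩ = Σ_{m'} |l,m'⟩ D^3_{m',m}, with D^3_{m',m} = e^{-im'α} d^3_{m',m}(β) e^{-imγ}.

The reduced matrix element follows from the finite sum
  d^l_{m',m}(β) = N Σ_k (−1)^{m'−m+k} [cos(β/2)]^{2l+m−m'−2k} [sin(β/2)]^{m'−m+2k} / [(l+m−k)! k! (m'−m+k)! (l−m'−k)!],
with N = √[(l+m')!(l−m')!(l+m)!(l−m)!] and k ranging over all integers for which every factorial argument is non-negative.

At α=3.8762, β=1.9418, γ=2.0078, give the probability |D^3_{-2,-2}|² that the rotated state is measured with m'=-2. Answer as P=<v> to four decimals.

P=0.0984

First d^3_{-2,-2}(β=1.9418), then the phase factors e^{-i(-2)α} and e^{-i(-2)γ}:
Half-angle: c=0.564557, s=0.825394. N=√(1·120·1·120)=120.000000
The bounds max(0,m−m')=0 and min(l+m,l−m')=1 give 2 terms
  k=0: (−1)^0·120.0000/(120)·0.5646^6·0.8254^0 = +0.032378
  k=1: (−1)^1·120.0000/(24)·0.5646^4·0.8254^2 = -0.346038
d^3_{-2,-2}(1.9418) = +0.032378 -0.346038 = -0.313660
|D^3_{-2,-2}|² = |d^3_{-2,-2}(β)|² = (-0.313660)² = 0.098383 (the z-rotation phases have unit modulus)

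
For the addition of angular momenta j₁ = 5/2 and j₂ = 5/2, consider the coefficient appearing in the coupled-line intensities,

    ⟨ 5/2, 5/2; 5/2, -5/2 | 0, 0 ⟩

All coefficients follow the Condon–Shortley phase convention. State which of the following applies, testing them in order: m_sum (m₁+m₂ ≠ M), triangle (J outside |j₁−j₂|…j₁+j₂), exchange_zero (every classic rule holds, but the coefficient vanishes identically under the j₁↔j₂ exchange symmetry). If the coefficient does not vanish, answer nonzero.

m-sum: m₁+m₂ = 5/2+(-5/2) = 0, M = 0  ✓
triangle: |j₁−j₂| = 0 ≤ J = 0 ≤ j₁+j₂ = 5  ✓
exchange: j₁≠j₂ or m₁≠m₂ — the exchange symmetry imposes no constraint here
value check: CG = +√(1/6) = +0.408248 ≠ 0

nonzero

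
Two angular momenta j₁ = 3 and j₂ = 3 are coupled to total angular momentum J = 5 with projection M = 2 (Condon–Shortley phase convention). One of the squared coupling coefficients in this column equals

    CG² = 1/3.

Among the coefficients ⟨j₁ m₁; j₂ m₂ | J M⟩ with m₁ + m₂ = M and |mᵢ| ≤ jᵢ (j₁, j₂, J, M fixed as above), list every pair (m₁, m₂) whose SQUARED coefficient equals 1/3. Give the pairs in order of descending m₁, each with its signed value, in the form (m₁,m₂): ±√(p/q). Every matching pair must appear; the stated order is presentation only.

Admissible pairs with m₁+m₂ = M = 2: (-1,3), (0,2), (1,1), (2,0), (3,-1)
  (m₁,m₂)=(3,-1): CG² = 1/6, CG = +√(1/6)
  (m₁,m₂)=(2,0): CG² = 1/3, CG = +√(1/3)   ← matches the target
  (m₁,m₂)=(1,1): CG² = 0/1, CG = 0
  (m₁,m₂)=(0,2): CG² = 1/3, CG = −√(1/3)   ← matches the target
  (m₁,m₂)=(-1,3): CG² = 1/6, CG = −√(1/6)
Pairs with CG² = 1/3: (2,0): +√(1/3); (0,2): −√(1/3)

(2,0): +√(1/3); (0,2): −√(1/3)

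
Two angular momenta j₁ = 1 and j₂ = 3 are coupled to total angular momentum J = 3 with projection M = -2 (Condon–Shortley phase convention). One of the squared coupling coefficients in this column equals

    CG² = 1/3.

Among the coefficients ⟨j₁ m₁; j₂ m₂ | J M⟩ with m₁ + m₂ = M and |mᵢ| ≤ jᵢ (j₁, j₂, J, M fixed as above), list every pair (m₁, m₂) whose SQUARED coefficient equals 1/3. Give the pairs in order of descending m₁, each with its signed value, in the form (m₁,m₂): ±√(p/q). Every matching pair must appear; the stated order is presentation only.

(0,-2): +√(1/3)

Admissible pairs with m₁+m₂ = M = -2: (-1,-1), (0,-2), (1,-3)
  (m₁,m₂)=(1,-3): CG² = 1/4, CG = +√(1/4)
  (m₁,m₂)=(0,-2): CG² = 1/3, CG = +√(1/3)   ← matches the target
  (m₁,m₂)=(-1,-1): CG² = 5/12, CG = −√(5/12)
Pairs with CG² = 1/3: (0,-2): +√(1/3)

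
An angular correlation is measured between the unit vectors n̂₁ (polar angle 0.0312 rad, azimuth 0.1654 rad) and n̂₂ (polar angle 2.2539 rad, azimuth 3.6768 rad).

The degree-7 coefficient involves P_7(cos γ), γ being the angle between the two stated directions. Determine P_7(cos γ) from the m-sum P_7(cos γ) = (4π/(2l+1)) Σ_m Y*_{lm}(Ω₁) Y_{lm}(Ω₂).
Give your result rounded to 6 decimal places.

Addition theorem: P_7(cos γ) = (4π/15) Σ_m Y*_{lm}(Ω₁) Y_{lm}(Ω₂), m = −7…7:
  [-7]  conj(Y_{7,-7})(Ω₁) = (0.000000, 0.000000) ; Y_{7,-7}(Ω₂) = (0.069457, -0.048015) ; Δ = (0.000000, 0.000000)
  [-6]  conj(Y_{7,-6})(Ω₁) = (0.000000, 0.000000) ; Y_{7,-6}(Ω₂) = (0.256489, -0.017894) ; Δ = (0.000000, 0.000000)
  [-5]  conj(Y_{7,-5})(Ω₁) = (0.000000, 0.000000) ; Y_{7,-5}(Ω₂) = (0.384650, 0.193244) ; Δ = (0.000000, 0.000000)
  [-4]  conj(Y_{7,-4})(Ω₁) = (0.000005, 0.000004) ; Y_{7,-4}(Ω₂) = (0.197167, 0.307585) ; Δ = (-0.000000, 0.000003)
  [-3]  conj(Y_{7,-3})(Ω₁) = (0.000236, 0.000128) ; Y_{7,-3}(Ω₂) = (-0.001072, -0.030759) ; Δ = (0.000004, -0.000007)
  [-2]  conj(Y_{7,-2})(Ω₁) = (0.006884, 0.002364) ; Y_{7,-2}(Ω₂) = (0.174626, -0.319361) ; Δ = (0.001957, -0.001786)
  [-1]  conj(Y_{7,-1})(Ω₁) = (0.124958, 0.020859) ; Y_{7,-1}(Ω₂) = (0.113217, -0.067130) ; Δ = (0.015548, -0.006027)
  [+0]  conj(Y_{7,0})(Ω₁) = (1.077709, -0.000000) ; Y_{7,0}(Ω₂) = (-0.328799, 0.000000) ; Δ = (-0.354350, 0.000000)
  [+1]  conj(Y_{7,1})(Ω₁) = (-0.124958, 0.020859) ; Y_{7,1}(Ω₂) = (-0.113217, -0.067130) ; Δ = (0.015548, 0.006027)
  [+2]  conj(Y_{7,2})(Ω₁) = (0.006884, -0.002364) ; Y_{7,2}(Ω₂) = (0.174626, 0.319361) ; Δ = (0.001957, 0.001786)
  [+3]  conj(Y_{7,3})(Ω₁) = (-0.000236, 0.000128) ; Y_{7,3}(Ω₂) = (0.001072, -0.030759) ; Δ = (0.000004, 0.000007)
  [+4]  conj(Y_{7,4})(Ω₁) = (0.000005, -0.000004) ; Y_{7,4}(Ω₂) = (0.197167, -0.307585) ; Δ = (-0.000000, -0.000003)
  [+5]  conj(Y_{7,5})(Ω₁) = (-0.000000, 0.000000) ; Y_{7,5}(Ω₂) = (-0.384650, 0.193244) ; Δ = (0.000000, -0.000000)
  [+6]  conj(Y_{7,6})(Ω₁) = (0.000000, -0.000000) ; Y_{7,6}(Ω₂) = (0.256489, 0.017894) ; Δ = (0.000000, -0.000000)
  [+7]  conj(Y_{7,7})(Ω₁) = (-0.000000, 0.000000) ; Y_{7,7}(Ω₂) = (-0.069457, -0.048015) ; Δ = (0.000000, -0.000000)
Σ over m = (-0.319334, 0.000000); ×(4π/15) → (-0.267524, 0.000000). Real part: -0.267524

-0.267524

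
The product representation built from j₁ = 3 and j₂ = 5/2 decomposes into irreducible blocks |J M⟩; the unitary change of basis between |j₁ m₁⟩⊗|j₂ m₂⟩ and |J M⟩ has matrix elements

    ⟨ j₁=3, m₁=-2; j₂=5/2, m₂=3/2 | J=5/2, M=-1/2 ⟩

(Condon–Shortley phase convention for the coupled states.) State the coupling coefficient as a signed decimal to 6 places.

-0.267261  (= −√(1/14))

j₁+j₂−J=3  J+j₁−j₂=3  J−j₁+j₂=2  j₁+j₂+J+1=9
(j₁±m₁, j₂±m₂, J±M) = (1,5,4,1,2,3)
P² = 288/7
sum k=2..3:
  [2] +1/24 = 1/24
  [3] −1/12 = -1/12
S = -1/24
C² = P²·S² = 1/14 ; C = -0.267261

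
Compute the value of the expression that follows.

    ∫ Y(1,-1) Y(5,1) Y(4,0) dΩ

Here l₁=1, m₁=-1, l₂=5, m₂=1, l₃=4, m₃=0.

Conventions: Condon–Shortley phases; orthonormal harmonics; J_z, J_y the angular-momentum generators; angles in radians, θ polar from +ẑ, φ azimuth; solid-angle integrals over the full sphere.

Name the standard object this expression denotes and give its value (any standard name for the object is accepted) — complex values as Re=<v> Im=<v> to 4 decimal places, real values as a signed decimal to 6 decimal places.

This is a Gaunt coefficient — the integral of a triple product of spherical harmonics over the sphere.
Checks pass: Σm=0; 10 even; l₃=4∈[4,6].
(2·1+1)(2·5+1)(2·4+1) = 297
Δ: 2! 0! 8! / 11! → 1/495
sum: t=1:−1/576 = -1/576
3j²(1 5 4; 0 0 0) = Δ·Π!·Σ² = 5/99  (sign -1)
sum: t=2:+1/1152 = 1/1152
3j²(1 5 4; -1 1 0) = Δ·Π!·Σ² = 1/33  (sign +1)
combine: 4πI² = 297·5/99·1/33 = 5/11
take √, sign -1: I = -0.19018827

Gaunt coefficient, -0.190188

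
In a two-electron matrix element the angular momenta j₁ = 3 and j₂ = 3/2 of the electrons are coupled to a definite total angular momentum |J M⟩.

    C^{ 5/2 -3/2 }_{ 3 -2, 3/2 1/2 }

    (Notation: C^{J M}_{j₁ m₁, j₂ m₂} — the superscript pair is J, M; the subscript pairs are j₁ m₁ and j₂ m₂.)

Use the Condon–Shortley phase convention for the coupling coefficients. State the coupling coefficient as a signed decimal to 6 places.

√[6·2!4!1!/8! · 1!5!2!1!1!4!] = √(288/7)
  +(−1)^1/∏(1,1,4,1,0,0)! = -1/24  (running -1/24)
  +(−1)^2/∏(2,0,3,0,1,1)! = 1/12  (running 1/24)
⟨..|..⟩ = √(288/7)·(1/24) = +0.267261

+0.267261  (= +√(1/14))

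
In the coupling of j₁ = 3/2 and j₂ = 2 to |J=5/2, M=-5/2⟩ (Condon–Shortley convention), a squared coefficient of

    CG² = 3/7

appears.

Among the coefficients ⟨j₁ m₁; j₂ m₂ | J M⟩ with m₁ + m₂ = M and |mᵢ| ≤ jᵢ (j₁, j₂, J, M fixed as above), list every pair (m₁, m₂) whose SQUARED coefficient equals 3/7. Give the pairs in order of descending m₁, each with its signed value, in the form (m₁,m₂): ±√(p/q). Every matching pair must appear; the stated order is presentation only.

(-3/2,-1): −√(3/7)

Admissible pairs with m₁+m₂ = M = -5/2: (-3/2,-1), (-1/2,-2)
  (m₁,m₂)=(-1/2,-2): CG² = 4/7, CG = +√(4/7)
  (m₁,m₂)=(-3/2,-1): CG² = 3/7, CG = −√(3/7)   ← matches the target
Pairs with CG² = 3/7: (-3/2,-1): −√(3/7)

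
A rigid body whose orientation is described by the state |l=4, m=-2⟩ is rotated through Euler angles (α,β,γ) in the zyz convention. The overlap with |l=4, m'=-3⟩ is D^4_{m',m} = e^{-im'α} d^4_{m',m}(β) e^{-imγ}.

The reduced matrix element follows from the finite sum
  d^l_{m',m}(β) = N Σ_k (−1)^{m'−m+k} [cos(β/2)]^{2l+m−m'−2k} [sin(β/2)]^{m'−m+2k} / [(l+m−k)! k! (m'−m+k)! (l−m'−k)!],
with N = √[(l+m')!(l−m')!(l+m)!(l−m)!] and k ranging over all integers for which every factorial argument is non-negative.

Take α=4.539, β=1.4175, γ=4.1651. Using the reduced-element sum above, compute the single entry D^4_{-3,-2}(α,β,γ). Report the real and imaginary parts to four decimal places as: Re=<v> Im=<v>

First d^4_{-3,-2}(β=1.4175), then the phase factors e^{-i(-3)α} and e^{-i(-2)γ}:
Half-angle: c=0.759176, s=0.650885. N=√(1·5040·2·720)=2693.993318
The bounds max(0,m−m')=1 and min(l+m,l−m')=2 give 2 terms
  k=1: (−1)^0·2693.9933/(720)·0.7592^7·0.6509^1 = +0.353970
  k=2: (−1)^1·2693.9933/(240)·0.7592^5·0.6509^3 = -0.780569
d^4_{-3,-2}(1.4175) = +0.353970 -0.780569 = -0.426599
D = (+0.497025+0.867736i)·(-0.426599)·(-0.458422+0.888735i) = +0.426187-0.018742i

Re=0.4262 Im=-0.0187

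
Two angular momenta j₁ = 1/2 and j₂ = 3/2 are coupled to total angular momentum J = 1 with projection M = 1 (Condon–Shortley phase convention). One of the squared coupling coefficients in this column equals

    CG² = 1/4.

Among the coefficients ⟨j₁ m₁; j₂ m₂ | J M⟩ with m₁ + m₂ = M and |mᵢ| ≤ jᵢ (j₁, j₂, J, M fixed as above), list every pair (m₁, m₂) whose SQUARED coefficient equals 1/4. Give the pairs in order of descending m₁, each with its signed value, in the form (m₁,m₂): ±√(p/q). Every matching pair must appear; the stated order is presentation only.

(1/2,1/2): +√(1/4)

Admissible pairs with m₁+m₂ = M = 1: (-1/2,3/2), (1/2,1/2)
  (m₁,m₂)=(1/2,1/2): CG² = 1/4, CG = +√(1/4)   ← matches the target
  (m₁,m₂)=(-1/2,3/2): CG² = 3/4, CG = −√(3/4)
Pairs with CG² = 1/4: (1/2,1/2): +√(1/4)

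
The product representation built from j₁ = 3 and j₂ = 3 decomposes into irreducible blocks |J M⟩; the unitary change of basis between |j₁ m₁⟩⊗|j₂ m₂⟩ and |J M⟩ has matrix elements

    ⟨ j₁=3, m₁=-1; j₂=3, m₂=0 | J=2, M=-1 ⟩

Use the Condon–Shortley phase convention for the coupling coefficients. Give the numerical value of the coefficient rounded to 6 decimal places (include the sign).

+0.154303  (= +√(1/42))

triangle: 4!×2!×2!/9! = 96/362880
(j±m)!: 2!×4!×3!×3!×1!×3! = 10368
prefactor² = (2J+1)×Δ×N² = 96/7
  k=2: +1/(2!×2!×2!×1!×0!×1!) = 1/8
  k=3: −1/(3!×1!×1!×0!×1!×2!) = -1/12
Σ = 1/24  ⇒  CG² = 96/7×(1/24)² = 1/42
CG = +√(1/42) = +0.154303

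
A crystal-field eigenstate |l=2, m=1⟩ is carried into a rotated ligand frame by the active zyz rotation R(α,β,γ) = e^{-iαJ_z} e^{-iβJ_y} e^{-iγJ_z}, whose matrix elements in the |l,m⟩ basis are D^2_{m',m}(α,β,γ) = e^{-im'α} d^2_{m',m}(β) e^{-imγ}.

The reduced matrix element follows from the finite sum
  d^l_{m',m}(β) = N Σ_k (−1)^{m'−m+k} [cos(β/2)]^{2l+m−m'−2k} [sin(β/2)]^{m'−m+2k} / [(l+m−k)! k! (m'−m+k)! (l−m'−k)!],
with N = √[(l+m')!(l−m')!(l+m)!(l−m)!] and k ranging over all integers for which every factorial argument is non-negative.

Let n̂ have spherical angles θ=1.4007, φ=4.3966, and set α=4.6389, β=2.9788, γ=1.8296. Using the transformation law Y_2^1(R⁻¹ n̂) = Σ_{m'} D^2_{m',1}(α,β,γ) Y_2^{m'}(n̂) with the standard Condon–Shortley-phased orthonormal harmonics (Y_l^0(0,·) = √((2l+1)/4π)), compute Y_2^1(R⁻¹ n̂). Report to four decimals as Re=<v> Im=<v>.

Re=0.0002 Im=0.0092

Need the full column D^2_{m',1} for m'=−2..2 at α=4.6389, β=2.9788, γ=1.8296.
cos(β/2)=0.081306, sin(β/2)=0.996689
d^2_{-2,1}: single k=3 term ⇒ +0.161003;  D = +0.063554+0.147929i
d^2_{-1,1}: k∈[2..3] ⇒ +0.019701 -0.986822 = -0.967121;  D = +0.914217-0.315486i
d^2_{0,1}: k∈[1..2] ⇒ +0.001312 -0.197188 = -0.195876;  D = +0.050129+0.189352i
d^2_{1,1}: k∈[0..1] ⇒ +0.000044 -0.019701 = -0.019657;  D = -0.019321+0.003622i
d^2_{2,1}: single k=0 term ⇒ -0.001071;  D = -0.000120-0.001065i
Y_2^{m'}(θ=1.4007,φ=4.3966) and Σ D·Y over m':
  (+0.0636+0.1479i)·(-0.3028-0.2215i)  (+0.9142-0.3155i)·(-0.0400+0.1225i)  (+0.0501+0.1894i)·(-0.2883+0.0000i)  (-0.0193+0.0036i)·(+0.0400+0.1225i)  (-0.0001-0.0011i)·(-0.3028+0.2215i)
Y_2^1(R⁻¹ n̂) = +0.000185+0.009245i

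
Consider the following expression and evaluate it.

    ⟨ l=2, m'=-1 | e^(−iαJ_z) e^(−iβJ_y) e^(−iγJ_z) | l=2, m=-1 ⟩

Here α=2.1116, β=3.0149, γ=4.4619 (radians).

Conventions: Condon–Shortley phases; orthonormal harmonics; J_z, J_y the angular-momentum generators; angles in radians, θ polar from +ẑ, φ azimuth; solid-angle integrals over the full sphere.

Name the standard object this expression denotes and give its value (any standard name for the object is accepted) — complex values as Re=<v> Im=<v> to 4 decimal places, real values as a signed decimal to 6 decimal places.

Wigner D-matrix element, Re=-0.0115 Im=-0.0034

This is a Wigner D-matrix element — the rotation-matrix element ⟨l m'| R(α,β,γ) |l m⟩ in the angular-momentum basis.
Split into d^2_{-1,-1}(β=3.0149) × two z-phases.
With c≡cos(β/2)=0.063304 and s≡sin(β/2)=0.997994, N=[1·6·1·6]^{1/2}=6.000000
Admissible k: 0..1 (factorial args all ≥0)
  k=0: (−1)^0·6.0000/(6)·0.0633^4·0.9980^0 = +0.000016
  k=1: (−1)^1·6.0000/(2)·0.0633^2·0.9980^2 = -0.011974
d^2_{-1,-1}(3.0149) = +0.000016 -0.011974 = -0.011958
Attach z-rotation phases: D = e^{-i(-1)(2.1116)}·(-0.011958)·e^{-i(-1)(4.4619)} = -0.011458-0.003423i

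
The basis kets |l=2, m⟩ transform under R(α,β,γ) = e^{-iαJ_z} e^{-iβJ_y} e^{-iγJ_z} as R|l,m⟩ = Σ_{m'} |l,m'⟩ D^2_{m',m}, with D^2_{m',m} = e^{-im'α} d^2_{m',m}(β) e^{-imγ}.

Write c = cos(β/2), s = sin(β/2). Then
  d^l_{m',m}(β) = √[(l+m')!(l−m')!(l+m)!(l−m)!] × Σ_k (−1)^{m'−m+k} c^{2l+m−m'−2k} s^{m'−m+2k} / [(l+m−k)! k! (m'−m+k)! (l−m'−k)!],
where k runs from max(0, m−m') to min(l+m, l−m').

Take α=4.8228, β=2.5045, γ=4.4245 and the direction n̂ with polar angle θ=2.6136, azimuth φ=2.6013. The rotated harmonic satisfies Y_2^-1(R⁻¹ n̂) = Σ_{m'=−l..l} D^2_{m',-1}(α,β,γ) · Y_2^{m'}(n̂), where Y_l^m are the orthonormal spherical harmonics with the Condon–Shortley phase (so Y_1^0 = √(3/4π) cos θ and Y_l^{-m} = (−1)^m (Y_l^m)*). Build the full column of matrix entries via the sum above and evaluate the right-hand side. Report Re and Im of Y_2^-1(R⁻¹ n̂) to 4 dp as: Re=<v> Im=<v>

Re=0.0669 Im=-0.3335

Need the full column D^2_{m',-1} for m'=−2..2 at α=4.8228, β=2.5045, γ=4.4245.
cos(β/2)=0.313186, sin(β/2)=0.949692
d^2_{-2,-1}: single k=1 term ⇒ +0.058347;  D = +0.003910+0.058216i
d^2_{-1,-1}: k∈[0..1] ⇒ +0.009621 -0.265395 = -0.255774;  D = +0.251756-0.045156i
d^2_{0,-1}: k∈[0..1] ⇒ -0.071461 +0.657092 = +0.585632;  D = -0.166278-0.561530i
d^2_{1,-1}: k∈[0..1] ⇒ +0.265395 -0.813449 = -0.548055;  D = -0.505154+0.212564i
d^2_{2,-1}: single k=0 term ⇒ -0.536514;  D = -0.261310-0.468577i
Y_2^{m'}(θ=2.6136,φ=2.6013) and Σ D·Y over m':
  (+0.0039+0.0582i)·(+0.0462+0.0865i)  (+0.2518-0.0452i)·(+0.2883+0.1729i)  (-0.1663-0.5615i)·(+0.3906+0.0000i)  (-0.5052+0.2126i)·(-0.2883+0.1729i)  (-0.2613-0.4686i)·(+0.0462-0.0865i)
Y_2^-1(R⁻¹ n̂) = +0.066879-0.333480i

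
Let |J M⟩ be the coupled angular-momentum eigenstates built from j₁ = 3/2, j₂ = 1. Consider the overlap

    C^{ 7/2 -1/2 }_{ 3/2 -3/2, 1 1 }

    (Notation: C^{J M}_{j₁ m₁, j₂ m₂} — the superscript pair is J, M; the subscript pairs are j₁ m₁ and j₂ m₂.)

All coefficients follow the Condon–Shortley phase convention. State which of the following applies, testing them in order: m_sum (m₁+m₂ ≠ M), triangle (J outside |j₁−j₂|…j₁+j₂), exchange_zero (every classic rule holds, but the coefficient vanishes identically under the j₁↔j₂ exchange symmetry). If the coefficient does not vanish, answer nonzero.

m-sum: m₁+m₂ = -3/2+1 = -1/2, M = -1/2  ✓
triangle: need |j₁−j₂| ≤ J ≤ j₁+j₂, i.e. J ∈ [1/2, 5/2]; J = 7/2 is outside ✗ ⇒ coefficient is 0

triangle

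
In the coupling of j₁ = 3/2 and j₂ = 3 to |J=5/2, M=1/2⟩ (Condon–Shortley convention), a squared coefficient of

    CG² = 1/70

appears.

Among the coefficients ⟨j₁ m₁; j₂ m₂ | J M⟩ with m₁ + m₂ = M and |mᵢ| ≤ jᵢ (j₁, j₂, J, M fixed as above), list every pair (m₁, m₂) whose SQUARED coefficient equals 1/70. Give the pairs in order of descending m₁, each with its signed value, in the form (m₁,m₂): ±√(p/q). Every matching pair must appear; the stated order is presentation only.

Admissible pairs with m₁+m₂ = M = 1/2: (-3/2,2), (-1/2,1), (1/2,0), (3/2,-1)
  (m₁,m₂)=(3/2,-1): CG² = 27/70, CG = +√(27/70)
  (m₁,m₂)=(1/2,0): CG² = 6/35, CG = −√(6/35)
  (m₁,m₂)=(-1/2,1): CG² = 1/70, CG = −√(1/70)   ← matches the target
  (m₁,m₂)=(-3/2,2): CG² = 3/7, CG = +√(3/7)
Pairs with CG² = 1/70: (-1/2,1): −√(1/70)

(-1/2,1): −√(1/70)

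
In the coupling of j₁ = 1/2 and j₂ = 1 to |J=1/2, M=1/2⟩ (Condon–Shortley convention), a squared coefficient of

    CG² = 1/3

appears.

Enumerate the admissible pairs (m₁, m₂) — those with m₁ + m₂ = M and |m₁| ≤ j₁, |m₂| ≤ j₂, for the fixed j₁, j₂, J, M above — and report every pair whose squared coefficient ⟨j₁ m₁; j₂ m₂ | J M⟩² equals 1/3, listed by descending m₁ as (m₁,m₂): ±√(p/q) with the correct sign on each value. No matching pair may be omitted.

(1/2,0): +√(1/3)

Admissible pairs with m₁+m₂ = M = 1/2: (-1/2,1), (1/2,0)
  (m₁,m₂)=(1/2,0): CG² = 1/3, CG = +√(1/3)   ← matches the target
  (m₁,m₂)=(-1/2,1): CG² = 2/3, CG = −√(2/3)
Pairs with CG² = 1/3: (1/2,0): +√(1/3)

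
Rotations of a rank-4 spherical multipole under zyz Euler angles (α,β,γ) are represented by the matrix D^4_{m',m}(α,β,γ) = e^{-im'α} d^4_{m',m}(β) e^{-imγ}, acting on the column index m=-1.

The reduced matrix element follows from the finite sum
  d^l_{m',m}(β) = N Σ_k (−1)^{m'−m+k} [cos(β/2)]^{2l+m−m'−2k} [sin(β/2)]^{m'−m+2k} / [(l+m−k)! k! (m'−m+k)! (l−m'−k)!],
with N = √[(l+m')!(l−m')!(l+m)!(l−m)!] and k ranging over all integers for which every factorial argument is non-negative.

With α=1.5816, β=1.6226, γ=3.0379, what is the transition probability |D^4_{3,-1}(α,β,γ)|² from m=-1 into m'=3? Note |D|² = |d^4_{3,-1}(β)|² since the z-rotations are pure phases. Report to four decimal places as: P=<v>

P=0.0757

Split into d^4_{3,-1}(β=1.6226) × two z-phases.
With c≡cos(β/2)=0.688556 and s≡sin(β/2)=0.725183, N=[5040·1·6·120]^{1/2}=1904.940944
Admissible k: 0..1 (factorial args all ≥0)
  k=0: (−1)^4·1904.9409/(144)·0.6886^4·0.7252^4 = +0.822370
  k=1: (−1)^5·1904.9409/(240)·0.6886^2·0.7252^6 = -0.547311
d^4_{3,-1}(1.6226) = +0.822370 -0.547311 = +0.275058
|D^4_{3,-1}|² = |d^4_{3,-1}(β)|² = (+0.275058)² = 0.075657 (the z-rotation phases have unit modulus)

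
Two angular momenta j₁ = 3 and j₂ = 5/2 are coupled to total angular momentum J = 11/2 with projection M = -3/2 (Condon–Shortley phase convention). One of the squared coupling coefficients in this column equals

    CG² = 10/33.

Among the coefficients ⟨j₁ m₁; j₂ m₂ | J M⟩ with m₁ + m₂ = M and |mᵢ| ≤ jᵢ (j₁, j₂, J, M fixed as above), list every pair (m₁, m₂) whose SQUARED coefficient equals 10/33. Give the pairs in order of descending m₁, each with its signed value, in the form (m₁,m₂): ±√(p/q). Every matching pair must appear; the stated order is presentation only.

(0,-3/2): +√(10/33)

Admissible pairs with m₁+m₂ = M = -3/2: (-3,3/2), (-2,1/2), (-1,-1/2), (0,-3/2), (1,-5/2)
  (m₁,m₂)=(1,-5/2): CG² = 1/22, CG = +√(1/22)
  (m₁,m₂)=(0,-3/2): CG² = 10/33, CG = +√(10/33)   ← matches the target
  (m₁,m₂)=(-1,-1/2): CG² = 5/11, CG = +√(5/11)
  (m₁,m₂)=(-2,1/2): CG² = 2/11, CG = +√(2/11)
  (m₁,m₂)=(-3,3/2): CG² = 1/66, CG = +√(1/66)
Pairs with CG² = 10/33: (0,-3/2): +√(10/33)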